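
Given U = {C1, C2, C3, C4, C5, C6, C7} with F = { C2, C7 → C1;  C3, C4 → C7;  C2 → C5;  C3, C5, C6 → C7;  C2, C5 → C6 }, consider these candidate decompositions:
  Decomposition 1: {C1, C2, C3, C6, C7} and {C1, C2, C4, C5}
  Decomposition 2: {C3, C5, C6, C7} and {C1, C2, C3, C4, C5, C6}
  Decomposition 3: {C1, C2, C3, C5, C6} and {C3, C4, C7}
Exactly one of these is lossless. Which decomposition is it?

Decomposition 1: common = {C1, C2}, closure = {C1, C2, C5, C6} → lossy.
Decomposition 2: common = {C3, C5, C6}, closure = {C3, C5, C6, C7} → lossless.
Decomposition 3: common = {C3}, closure = {C3} → lossy.

Decomposition 2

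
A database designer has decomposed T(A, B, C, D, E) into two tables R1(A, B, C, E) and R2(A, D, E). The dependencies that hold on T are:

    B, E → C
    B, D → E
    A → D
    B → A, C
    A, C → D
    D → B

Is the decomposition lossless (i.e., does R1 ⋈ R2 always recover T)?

Common attributes: R1 ∩ R2 = {A, E}.
Closure of {A, E}: A → D applies, adding D; D → B applies, adding B; B, E → C applies, adding C. So (A, E)⁺ = {A, B, C, D, E}.
This closure contains every attribute of R1, so R1 ∩ R2 → R1. The join is lossless.

Yes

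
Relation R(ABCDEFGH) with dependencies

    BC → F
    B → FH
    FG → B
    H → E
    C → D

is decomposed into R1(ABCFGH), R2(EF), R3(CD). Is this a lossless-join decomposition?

No

Chase test. Columns are ABCDEFGH; row i has aⱼ where attribute j ∈ Ri, else bᵢⱼ.
Initial tableau (one row per fragment):
  row 1: a1 a2 a3 b14 b15 a6 a7 a8
  row 2: b21 b22 b23 b24 a5 a6 b27 b28
  row 3: b31 b32 a3 a4 b35 b36 b37 b38
Rows 1 and 3 agree on C; apply C→D and equate their D entries.
No row becomes fully distinguished — the join is lossy.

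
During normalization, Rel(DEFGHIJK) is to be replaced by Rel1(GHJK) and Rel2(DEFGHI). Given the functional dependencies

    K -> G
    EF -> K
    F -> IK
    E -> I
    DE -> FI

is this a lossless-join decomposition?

Common attributes: Rel1 ∩ Rel2 = {GH}.
No dependency enlarges {GH}, so (GH)⁺ = {GH}.
The closure contains neither all of Rel1 = {GHJK} nor all of Rel2 = {DEFGHI}, so the common attributes are not a superkey of either fragment. The join is lossy.

No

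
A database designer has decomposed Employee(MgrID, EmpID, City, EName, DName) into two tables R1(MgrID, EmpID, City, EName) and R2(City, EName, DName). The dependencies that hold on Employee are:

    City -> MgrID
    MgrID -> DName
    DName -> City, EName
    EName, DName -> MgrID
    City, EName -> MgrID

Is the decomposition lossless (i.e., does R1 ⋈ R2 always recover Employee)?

Yes

Common attributes: R1 ∩ R2 = {City, EName}.
Closure of {City, EName}: City → MgrID applies, adding MgrID; MgrID → DName applies, adding DName. So (City, EName)⁺ = {MgrID, City, EName, DName}.
This closure contains every attribute of R2, so R1 ∩ R2 → R2. The join is lossless.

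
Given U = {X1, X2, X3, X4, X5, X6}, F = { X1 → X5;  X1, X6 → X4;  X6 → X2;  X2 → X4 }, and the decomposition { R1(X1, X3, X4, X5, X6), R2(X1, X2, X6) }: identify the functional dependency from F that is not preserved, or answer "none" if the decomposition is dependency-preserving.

Check X2 → X4: no single fragment contains all of {X2, X4}, and the restricted closure of {X2} across the fragments never reaches {X4}.
X1 → X5 is preserved.
X1, X6 → X4 is preserved.
X6 → X2 is preserved.

X2 → X4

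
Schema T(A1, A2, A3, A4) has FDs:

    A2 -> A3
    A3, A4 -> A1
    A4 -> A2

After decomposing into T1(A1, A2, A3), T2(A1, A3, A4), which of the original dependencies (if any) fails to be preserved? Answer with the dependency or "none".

Check A4 → A2: no single fragment contains all of {A2, A4}, and the restricted closure of {A4} across the fragments never reaches {A2}.
A2 → A3 is preserved.
A3, A4 → A1 is preserved.

A4 -> A2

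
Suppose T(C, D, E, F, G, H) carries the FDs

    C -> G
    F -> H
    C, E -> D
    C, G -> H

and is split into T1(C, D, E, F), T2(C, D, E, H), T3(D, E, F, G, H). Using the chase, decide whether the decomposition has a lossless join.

No

Chase test. Columns are C, D, E, F, G, H; row i has aⱼ where attribute j ∈ Ti, else bᵢⱼ.
Initial tableau (one row per fragment):
  row 1: a1 a2 a3 a4 b15 b16
  row 2: a1 a2 a3 b24 b25 a6
  row 3: b31 a2 a3 a4 a5 a6
Rows 1 and 2 agree on C; apply C→G and equate their G entries.
Rows 1 and 3 agree on F; apply F→H and equate their H entries.
No row becomes fully distinguished — the join is lossy.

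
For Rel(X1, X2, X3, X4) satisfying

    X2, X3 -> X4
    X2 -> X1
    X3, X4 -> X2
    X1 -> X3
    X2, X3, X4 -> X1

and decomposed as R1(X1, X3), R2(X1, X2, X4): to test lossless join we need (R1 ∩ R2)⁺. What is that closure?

X1, X3

R1 ∩ R2 = {X1}.
X1 → X3 applies, adding X3
Closure: {X1, X3}.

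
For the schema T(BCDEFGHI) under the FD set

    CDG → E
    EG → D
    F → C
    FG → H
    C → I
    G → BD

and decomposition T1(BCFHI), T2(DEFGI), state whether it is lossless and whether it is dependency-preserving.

Lossless test: (FI)⁺ = {CFI}, which is a superkey of neither fragment — lossy.
Dependency preservation: the restricted closure of {CDG} across the fragments never reaches {E}, so CDG → E cannot be enforced without a join — not preserved.

lossy and not dependency-preserving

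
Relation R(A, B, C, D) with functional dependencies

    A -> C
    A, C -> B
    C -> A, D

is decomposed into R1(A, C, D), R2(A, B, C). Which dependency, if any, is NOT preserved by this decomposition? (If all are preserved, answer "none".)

none

A → C lies within R1.
A, C → B lies within R2.
C → A, D lies within R1.
Every dependency is enforceable on the fragments, so the decomposition is dependency-preserving.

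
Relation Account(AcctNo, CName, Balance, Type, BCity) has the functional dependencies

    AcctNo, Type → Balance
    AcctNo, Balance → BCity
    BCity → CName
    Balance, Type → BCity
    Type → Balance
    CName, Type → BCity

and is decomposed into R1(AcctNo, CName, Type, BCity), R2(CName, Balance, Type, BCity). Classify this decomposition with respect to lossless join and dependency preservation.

Lossless test: (CName, Type, BCity)⁺ = {CName, Balance, Type, BCity}, which contains all of one fragment — lossless.
Dependency preservation: the restricted closure of {AcctNo, Balance} across the fragments never reaches {BCity}, so AcctNo, Balance → BCity cannot be enforced without a join — not preserved.

lossless but not dependency-preserving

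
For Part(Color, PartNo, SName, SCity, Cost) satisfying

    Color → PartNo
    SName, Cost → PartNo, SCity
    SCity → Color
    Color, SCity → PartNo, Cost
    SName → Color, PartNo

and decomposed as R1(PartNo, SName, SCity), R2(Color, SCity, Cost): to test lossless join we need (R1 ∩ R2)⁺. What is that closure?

R1 ∩ R2 = {SCity}.
SCity → Color applies, adding Color
Color, SCity → PartNo, Cost applies, adding PartNo, Cost
Closure: {Color, PartNo, SCity, Cost}.

Color, PartNo, SCity, Cost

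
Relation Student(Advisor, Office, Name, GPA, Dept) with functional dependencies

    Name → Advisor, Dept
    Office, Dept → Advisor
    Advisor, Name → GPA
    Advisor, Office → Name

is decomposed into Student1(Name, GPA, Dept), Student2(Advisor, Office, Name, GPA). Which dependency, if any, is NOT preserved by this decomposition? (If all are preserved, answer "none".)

Check Office, Dept → Advisor: no single fragment contains all of {Advisor, Office, Dept}, and the restricted closure of {Office, Dept} across the fragments never reaches {Advisor}.
Name → Advisor, Dept is preserved.
Advisor, Name → GPA is preserved.
Advisor, Office → Name is preserved.

Office, Dept → Advisor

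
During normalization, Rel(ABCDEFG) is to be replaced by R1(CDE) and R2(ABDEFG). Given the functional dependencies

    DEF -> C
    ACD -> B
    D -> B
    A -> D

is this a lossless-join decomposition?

Common attributes: R1 ∩ R2 = {DE}.
Closure of {DE}: D → B applies, adding B. So (DE)⁺ = {BDE}.
The closure contains neither all of R1 = {CDE} nor all of R2 = {ABDEFG}, so the common attributes are not a superkey of either fragment. The join is lossy.

No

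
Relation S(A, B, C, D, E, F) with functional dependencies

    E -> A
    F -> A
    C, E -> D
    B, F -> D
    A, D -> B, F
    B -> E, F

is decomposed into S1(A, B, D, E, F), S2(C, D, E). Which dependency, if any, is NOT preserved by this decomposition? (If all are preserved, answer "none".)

E → A lies within S1.
F → A lies within S1.
C, E → D lies within S2.
B, F → D lies within S1.
A, D → B, F lies within S1.
B → E, F lies within S1.
Every dependency is enforceable on the fragments, so the decomposition is dependency-preserving.

none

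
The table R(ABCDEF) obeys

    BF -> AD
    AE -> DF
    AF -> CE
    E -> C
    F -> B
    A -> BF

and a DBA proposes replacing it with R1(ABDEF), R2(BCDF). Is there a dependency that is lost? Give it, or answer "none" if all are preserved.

Check E → C: no single fragment contains all of {CE}, and the restricted closure of {E} across the fragments never reaches {C}.
BF → AD is preserved.
AE → DF is preserved.
AF → CE is preserved.
F → B is preserved.
A → BF is preserved.

E -> C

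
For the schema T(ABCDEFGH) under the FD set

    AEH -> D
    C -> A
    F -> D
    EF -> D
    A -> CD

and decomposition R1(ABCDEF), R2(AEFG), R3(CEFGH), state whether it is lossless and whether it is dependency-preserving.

lossy but dependency-preserving

Lossless test (chase): Rows 1 and 3 agree on C; apply C→A and equate their A entries. Rows 1 and 2 agree on F; apply F→D and equate their D entries. Rows 1 and 3 agree on F; apply F→D and equate their D entries. Rows 1 and 2 agree on A; apply A→CD and equate their CD entries. No row becomes fully distinguished — the join is lossy.
Dependency preservation: AEH → D is not contained in any single fragment, but the restricted closure of its left-hand side across the fragments still reaches the right-hand side; the remaining FDs each lie inside some fragment. All dependencies are preserved.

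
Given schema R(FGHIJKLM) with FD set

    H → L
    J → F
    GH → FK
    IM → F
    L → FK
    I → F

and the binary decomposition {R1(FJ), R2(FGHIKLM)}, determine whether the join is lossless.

No

Common attributes: R1 ∩ R2 = {F}.
No dependency enlarges {F}, so (F)⁺ = {F}.
The closure contains neither all of R1 = {FJ} nor all of R2 = {FGHIKLM}, so the common attributes are not a superkey of either fragment. The join is lossy.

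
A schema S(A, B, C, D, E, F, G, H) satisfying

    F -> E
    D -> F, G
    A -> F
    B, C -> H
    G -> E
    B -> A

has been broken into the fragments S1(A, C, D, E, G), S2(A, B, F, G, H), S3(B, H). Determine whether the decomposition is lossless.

No

Chase test. Columns are A, B, C, D, E, F, G, H; row i has aⱼ where attribute j ∈ Si, else bᵢⱼ.
Initial tableau (one row per fragment):
  row 1: a1 b12 a3 a4 a5 b16 a7 b18
  row 2: a1 a2 b23 b24 b25 a6 a7 a8
  row 3: b31 a2 b33 b34 b35 b36 b37 a8
Rows 1 and 2 agree on A; apply A→F and equate their F entries.
Rows 1 and 2 agree on G; apply G→E and equate their E entries.
Rows 2 and 3 agree on B; apply B→A and equate their A entries.
Rows 1 and 3 agree on A; apply A→F and equate their F entries.
Rows 1 and 3 agree on F; apply F→E and equate their E entries.
No row becomes fully distinguished — the join is lossy.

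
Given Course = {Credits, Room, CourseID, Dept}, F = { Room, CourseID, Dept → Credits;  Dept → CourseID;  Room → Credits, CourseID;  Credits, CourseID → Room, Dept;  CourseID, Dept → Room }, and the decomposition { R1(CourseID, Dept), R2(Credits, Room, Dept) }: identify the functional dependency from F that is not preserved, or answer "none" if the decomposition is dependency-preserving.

Credits, CourseID → Room, Dept

Check Credits, CourseID → Room, Dept: no single fragment contains all of {Credits, Room, CourseID, Dept}, and the restricted closure of {Credits, CourseID} across the fragments never reaches {Room, Dept}.
Room, CourseID, Dept → Credits is preserved.
Dept → CourseID is preserved.
Room → Credits, CourseID is preserved.
CourseID, Dept → Room is preserved.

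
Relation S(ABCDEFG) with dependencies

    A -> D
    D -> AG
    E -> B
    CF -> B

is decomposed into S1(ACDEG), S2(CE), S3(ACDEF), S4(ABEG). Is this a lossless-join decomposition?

Yes

Chase test. Columns are ABCDEFG; row i has aⱼ where attribute j ∈ Si, else bᵢⱼ.
Initial tableau (one row per fragment):
  row 1: a1 b12 a3 a4 a5 b16 a7
  row 2: b21 b22 a3 b24 a5 b26 b27
  row 3: a1 b32 a3 a4 a5 a6 b37
  row 4: a1 a2 b43 b44 a5 b46 a7
Rows 1 and 4 agree on A; apply A→D and equate their D entries.
Rows 1 and 3 agree on D; apply D→AG and equate their AG entries.
Rows 1 and 2 agree on E; apply E→B and equate their B entries.
Rows 1 and 3 agree on E; apply E→B and equate their B entries.
Rows 1 and 4 agree on E; apply E→B and equate their B entries.
Row 3 is now all distinguished symbols — the join is lossless.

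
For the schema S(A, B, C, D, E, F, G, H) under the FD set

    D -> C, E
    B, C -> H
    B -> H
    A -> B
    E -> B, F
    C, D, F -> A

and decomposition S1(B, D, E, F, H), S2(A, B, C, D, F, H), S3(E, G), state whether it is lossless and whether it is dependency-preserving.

Lossless test (chase): Rows 1 and 2 agree on D; apply D→C, E and equate their C, E entries. Rows 1 and 3 agree on E; apply E→B, F and equate their B, F entries. Rows 1 and 2 agree on C, D, F; apply C, D, F→A and equate their A entries. Rows 1 and 3 agree on B; apply B→H and equate their H entries. No row becomes fully distinguished — the join is lossy.
Dependency preservation: D → C, E is not contained in any single fragment, but the restricted closure of its left-hand side across the fragments still reaches the right-hand side; the remaining FDs each lie inside some fragment. All dependencies are preserved.

lossy but dependency-preserving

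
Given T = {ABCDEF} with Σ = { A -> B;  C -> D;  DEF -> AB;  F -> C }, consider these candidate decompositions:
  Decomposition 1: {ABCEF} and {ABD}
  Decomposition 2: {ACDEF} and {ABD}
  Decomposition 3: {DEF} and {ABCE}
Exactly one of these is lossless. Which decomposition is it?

Decomposition 1: common = {AB}, closure = {AB} → lossy.
Decomposition 2: common = {AD}, closure = {ABD} → lossless.
Decomposition 3: common = {E}, closure = {E} → lossy.

Decomposition 2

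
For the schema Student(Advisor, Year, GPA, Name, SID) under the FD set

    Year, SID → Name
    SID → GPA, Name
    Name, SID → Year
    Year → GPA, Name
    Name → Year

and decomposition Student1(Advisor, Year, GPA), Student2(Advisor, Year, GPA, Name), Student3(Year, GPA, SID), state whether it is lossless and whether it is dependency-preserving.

Lossless test (chase): Rows 1 and 2 agree on Year; apply Year→GPA, Name and equate their GPA, Name entries. Rows 1 and 3 agree on Year; apply Year→GPA, Name and equate their GPA, Name entries. No row becomes fully distinguished — the join is lossy.
Dependency preservation: Year, SID → Name; SID → GPA, Name; Name, SID → Year are not contained in any single fragment, but the restricted closure of each left-hand side across the fragments still reaches the right-hand side; the remaining FDs each lie inside some fragment. All dependencies are preserved.

lossy but dependency-preserving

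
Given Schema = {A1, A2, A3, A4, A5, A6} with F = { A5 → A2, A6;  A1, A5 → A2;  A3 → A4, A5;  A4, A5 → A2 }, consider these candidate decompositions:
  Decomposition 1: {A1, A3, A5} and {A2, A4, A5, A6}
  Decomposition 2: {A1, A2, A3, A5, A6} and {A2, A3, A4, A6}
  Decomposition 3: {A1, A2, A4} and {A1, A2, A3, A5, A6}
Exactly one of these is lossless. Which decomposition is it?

Decomposition 2

Decomposition 1: common = {A5}, closure = {A2, A5, A6} → lossy.
Decomposition 2: common = {A2, A3, A6}, closure = {A2, A3, A4, A5, A6} → lossless.
Decomposition 3: common = {A1, A2}, closure = {A1, A2} → lossy.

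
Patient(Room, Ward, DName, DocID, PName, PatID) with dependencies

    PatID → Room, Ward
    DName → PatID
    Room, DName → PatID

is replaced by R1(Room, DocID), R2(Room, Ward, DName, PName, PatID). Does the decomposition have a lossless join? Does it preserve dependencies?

Lossless test: (Room)⁺ = {Room}, which is a superkey of neither fragment — lossy.
Dependency preservation: every FD's attributes lie within a single fragment, so each can be enforced locally — preserved.

lossy but dependency-preserving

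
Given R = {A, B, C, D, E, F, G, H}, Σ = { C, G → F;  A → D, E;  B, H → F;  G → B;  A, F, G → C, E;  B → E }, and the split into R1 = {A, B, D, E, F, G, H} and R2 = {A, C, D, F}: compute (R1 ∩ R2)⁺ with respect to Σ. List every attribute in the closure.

A, D, E, F

R1 ∩ R2 = {A, D, F}.
A → D, E applies, adding E
Closure: {A, D, E, F}.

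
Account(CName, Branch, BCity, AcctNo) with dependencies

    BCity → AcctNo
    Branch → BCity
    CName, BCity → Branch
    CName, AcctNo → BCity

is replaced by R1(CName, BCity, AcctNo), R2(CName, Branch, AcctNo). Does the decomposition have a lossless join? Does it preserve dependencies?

Lossless test: (CName, AcctNo)⁺ = {CName, Branch, BCity, AcctNo}, which contains all of one fragment — lossless.
Dependency preservation: the restricted closure of {Branch} across the fragments never reaches {BCity}, so Branch → BCity cannot be enforced without a join — not preserved.

lossless but not dependency-preserving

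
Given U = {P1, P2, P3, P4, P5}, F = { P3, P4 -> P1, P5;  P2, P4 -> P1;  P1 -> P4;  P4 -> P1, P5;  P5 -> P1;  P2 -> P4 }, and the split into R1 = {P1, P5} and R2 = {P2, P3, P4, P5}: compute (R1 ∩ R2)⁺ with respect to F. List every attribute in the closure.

R1 ∩ R2 = {P5}.
P5 → P1 applies, adding P1
P1 → P4 applies, adding P4
Closure: {P1, P4, P5}.

P1, P4, P5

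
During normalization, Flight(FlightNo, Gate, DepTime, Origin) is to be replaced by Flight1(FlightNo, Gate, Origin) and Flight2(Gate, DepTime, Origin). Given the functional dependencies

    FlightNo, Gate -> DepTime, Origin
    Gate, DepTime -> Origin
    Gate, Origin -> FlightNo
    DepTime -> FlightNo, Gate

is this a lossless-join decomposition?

Yes

Common attributes: Flight1 ∩ Flight2 = {Gate, Origin}.
Closure of {Gate, Origin}: Gate, Origin → FlightNo applies, adding FlightNo; FlightNo, Gate → DepTime, Origin applies, adding DepTime. So (Gate, Origin)⁺ = {FlightNo, Gate, DepTime, Origin}.
This closure contains every attribute of Flight1, so Flight1 ∩ Flight2 → Flight1. The join is lossless.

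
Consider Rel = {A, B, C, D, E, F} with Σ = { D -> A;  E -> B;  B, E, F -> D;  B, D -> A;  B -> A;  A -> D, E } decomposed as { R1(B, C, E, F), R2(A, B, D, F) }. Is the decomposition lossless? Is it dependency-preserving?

Lossless test: (B, F)⁺ = {A, B, D, E, F}, which contains all of one fragment — lossless.
Dependency preservation: B, E, F → D; A → D, E are not contained in any single fragment, but the restricted closure of each left-hand side across the fragments still reaches the right-hand side; the remaining FDs each lie inside some fragment. All dependencies are preserved.

lossless and dependency-preserving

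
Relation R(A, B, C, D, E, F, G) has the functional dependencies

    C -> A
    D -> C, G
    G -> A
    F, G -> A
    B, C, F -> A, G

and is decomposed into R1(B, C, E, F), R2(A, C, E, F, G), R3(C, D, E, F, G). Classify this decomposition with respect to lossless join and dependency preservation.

lossy and not dependency-preserving

Lossless test (chase): Rows 1 and 2 agree on C; apply C→A and equate their A entries. Rows 1 and 3 agree on C; apply C→A and equate their A entries. No row becomes fully distinguished — the join is lossy.
Dependency preservation: the restricted closure of {B, C, F} across the fragments never reaches {A, G}, so B, C, F → A, G cannot be enforced without a join — not preserved.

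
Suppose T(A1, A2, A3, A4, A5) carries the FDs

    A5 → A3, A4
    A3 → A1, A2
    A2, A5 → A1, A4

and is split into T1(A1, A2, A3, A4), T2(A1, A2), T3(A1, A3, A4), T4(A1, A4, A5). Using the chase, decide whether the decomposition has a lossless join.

Chase test. Columns are A1, A2, A3, A4, A5; row i has aⱼ where attribute j ∈ Ti, else bᵢⱼ.
Initial tableau (one row per fragment):
  row 1: a1 a2 a3 a4 b15
  row 2: a1 a2 b23 b24 b25
  row 3: a1 b32 a3 a4 b35
  row 4: a1 b42 b43 a4 a5
Rows 1 and 3 agree on A3; apply A3→A1, A2 and equate their A1, A2 entries.
No row becomes fully distinguished — the join is lossy.

No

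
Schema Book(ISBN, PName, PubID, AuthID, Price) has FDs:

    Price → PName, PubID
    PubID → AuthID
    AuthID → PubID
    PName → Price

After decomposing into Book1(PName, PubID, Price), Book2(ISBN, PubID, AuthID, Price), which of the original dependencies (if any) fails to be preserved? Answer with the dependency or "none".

Price → PName, PubID lies within Book1.
PubID → AuthID lies within Book2.
AuthID → PubID lies within Book2.
PName → Price lies within Book1.
Every dependency is enforceable on the fragments, so the decomposition is dependency-preserving.

none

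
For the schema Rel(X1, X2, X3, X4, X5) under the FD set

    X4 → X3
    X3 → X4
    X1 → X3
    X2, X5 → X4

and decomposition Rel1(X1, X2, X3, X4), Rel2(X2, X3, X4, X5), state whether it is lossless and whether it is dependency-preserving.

Lossless test: (X2, X3, X4)⁺ = {X2, X3, X4}, which is a superkey of neither fragment — lossy.
Dependency preservation: every FD's attributes lie within a single fragment, so each can be enforced locally — preserved.

lossy but dependency-preserving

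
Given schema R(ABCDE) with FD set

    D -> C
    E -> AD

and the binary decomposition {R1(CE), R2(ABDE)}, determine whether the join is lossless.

Common attributes: R1 ∩ R2 = {E}.
Closure of {E}: E → AD applies, adding AD; D → C applies, adding C. So (E)⁺ = {ACDE}.
This closure contains every attribute of R1, so R1 ∩ R2 → R1. The join is lossless.

Yes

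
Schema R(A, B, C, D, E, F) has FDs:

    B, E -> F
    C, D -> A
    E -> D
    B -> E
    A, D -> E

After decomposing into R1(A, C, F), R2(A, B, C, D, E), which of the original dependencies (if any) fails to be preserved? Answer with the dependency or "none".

B, E -> F

Check B, E → F: no single fragment contains all of {B, E, F}, and the restricted closure of {B, E} across the fragments never reaches {F}.
C, D → A is preserved.
E → D is preserved.
B → E is preserved.
A, D → E is preserved.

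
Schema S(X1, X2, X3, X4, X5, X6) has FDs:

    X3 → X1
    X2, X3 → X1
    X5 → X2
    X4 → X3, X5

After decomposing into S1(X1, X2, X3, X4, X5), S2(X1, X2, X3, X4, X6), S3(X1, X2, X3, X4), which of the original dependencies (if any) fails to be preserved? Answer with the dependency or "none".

none

X3 → X1 lies within S1.
X2, X3 → X1 lies within S1.
X5 → X2 lies within S1.
X4 → X3, X5 lies within S1.
Every dependency is enforceable on the fragments, so the decomposition is dependency-preserving.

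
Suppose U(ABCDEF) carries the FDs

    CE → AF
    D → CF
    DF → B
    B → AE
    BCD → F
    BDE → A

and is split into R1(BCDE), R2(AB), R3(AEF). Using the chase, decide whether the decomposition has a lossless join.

Chase test. Columns are ABCDEF; row i has aⱼ where attribute j ∈ Ri, else bᵢⱼ.
Initial tableau (one row per fragment):
  row 1: b11 a2 a3 a4 a5 b16
  row 2: a1 a2 b23 b24 b25 b26
  row 3: a1 b32 b33 b34 a5 a6
Rows 1 and 2 agree on B; apply B→AE and equate their AE entries.
No row becomes fully distinguished — the join is lossy.

No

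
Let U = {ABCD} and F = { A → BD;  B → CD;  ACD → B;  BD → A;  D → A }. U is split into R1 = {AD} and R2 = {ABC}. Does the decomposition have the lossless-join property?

Common attributes: R1 ∩ R2 = {A}.
Closure of {A}: A → BD applies, adding BD; B → CD applies, adding C. So (A)⁺ = {ABCD}.
This closure contains every attribute of R1, so R1 ∩ R2 → R1. The join is lossless.

Yes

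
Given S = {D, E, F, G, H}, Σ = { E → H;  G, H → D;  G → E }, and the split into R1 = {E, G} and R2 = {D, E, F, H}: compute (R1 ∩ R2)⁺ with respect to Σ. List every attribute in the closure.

E, H

R1 ∩ R2 = {E}.
E → H applies, adding H
Closure: {E, H}.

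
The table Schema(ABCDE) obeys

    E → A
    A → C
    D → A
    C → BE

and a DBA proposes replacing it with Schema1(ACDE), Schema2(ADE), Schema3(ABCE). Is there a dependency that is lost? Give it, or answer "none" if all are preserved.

E → A lies within Schema1.
A → C lies within Schema1.
D → A lies within Schema1.
C → BE lies within Schema3.
Every dependency is enforceable on the fragments, so the decomposition is dependency-preserving.

none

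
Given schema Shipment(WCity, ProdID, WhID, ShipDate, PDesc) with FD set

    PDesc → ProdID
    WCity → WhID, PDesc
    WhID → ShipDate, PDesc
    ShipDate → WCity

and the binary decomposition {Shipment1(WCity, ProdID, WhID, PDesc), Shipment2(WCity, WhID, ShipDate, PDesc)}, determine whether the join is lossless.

Common attributes: Shipment1 ∩ Shipment2 = {WCity, WhID, PDesc}.
Closure of {WCity, WhID, PDesc}: PDesc → ProdID applies, adding ProdID; WhID → ShipDate, PDesc applies, adding ShipDate. So (WCity, WhID, PDesc)⁺ = {WCity, ProdID, WhID, ShipDate, PDesc}.
This closure contains every attribute of Shipment1, so Shipment1 ∩ Shipment2 → Shipment1. The join is lossless.

Yes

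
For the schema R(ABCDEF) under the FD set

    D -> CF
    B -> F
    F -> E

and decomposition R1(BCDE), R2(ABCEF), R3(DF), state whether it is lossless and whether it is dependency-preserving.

lossy but dependency-preserving

Lossless test (chase): Rows 1 and 3 agree on D; apply D→CF and equate their CF entries. Rows 1 and 3 agree on F; apply F→E and equate their E entries. No row becomes fully distinguished — the join is lossy.
Dependency preservation: D → CF is not contained in any single fragment, but the restricted closure of its left-hand side across the fragments still reaches the right-hand side; the remaining FDs each lie inside some fragment. All dependencies are preserved.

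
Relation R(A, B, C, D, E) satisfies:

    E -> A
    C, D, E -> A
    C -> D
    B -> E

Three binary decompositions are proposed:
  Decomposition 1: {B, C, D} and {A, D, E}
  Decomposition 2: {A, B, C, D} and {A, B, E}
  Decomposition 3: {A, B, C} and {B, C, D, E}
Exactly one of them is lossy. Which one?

Decomposition 1: common = {D}, closure = {D} → lossy.
Decomposition 2: common = {A, B}, closure = {A, B, E} → lossless.
Decomposition 3: common = {B, C}, closure = {A, B, C, D, E} → lossless.

Decomposition 1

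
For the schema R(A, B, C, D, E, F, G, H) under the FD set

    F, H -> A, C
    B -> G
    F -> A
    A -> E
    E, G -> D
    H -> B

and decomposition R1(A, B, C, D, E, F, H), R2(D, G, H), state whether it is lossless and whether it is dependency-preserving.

lossless but not dependency-preserving

Lossless test: (D, H)⁺ = {B, D, G, H}, which contains all of one fragment — lossless.
Dependency preservation: the restricted closure of {B} across the fragments never reaches {G}, so B → G cannot be enforced without a join — not preserved.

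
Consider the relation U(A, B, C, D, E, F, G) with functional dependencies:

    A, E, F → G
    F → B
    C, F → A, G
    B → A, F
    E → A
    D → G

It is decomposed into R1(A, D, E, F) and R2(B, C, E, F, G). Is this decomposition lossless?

No

Common attributes: R1 ∩ R2 = {E, F}.
Closure of {E, F}: F → B applies, adding B; B → A, F applies, adding A; A, E, F → G applies, adding G. So (E, F)⁺ = {A, B, E, F, G}.
The closure contains neither all of R1 = {A, D, E, F} nor all of R2 = {B, C, E, F, G}, so the common attributes are not a superkey of either fragment. The join is lossy.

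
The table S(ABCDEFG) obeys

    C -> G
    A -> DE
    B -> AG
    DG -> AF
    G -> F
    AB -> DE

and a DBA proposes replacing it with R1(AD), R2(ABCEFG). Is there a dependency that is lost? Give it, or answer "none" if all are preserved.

Check DG → AF: no single fragment contains all of {ADFG}, and the restricted closure of {DG} across the fragments never reaches {AF}.
C → G is preserved.
A → DE is preserved.
B → AG is preserved.
G → F is preserved.
AB → DE is preserved.

DG -> AF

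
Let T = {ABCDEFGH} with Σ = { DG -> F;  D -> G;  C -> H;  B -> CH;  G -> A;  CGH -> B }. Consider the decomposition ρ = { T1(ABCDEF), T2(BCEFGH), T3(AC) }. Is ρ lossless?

No

Chase test. Columns are ABCDEFGH; row i has aⱼ where attribute j ∈ Ti, else bᵢⱼ.
Initial tableau (one row per fragment):
  row 1: a1 a2 a3 a4 a5 a6 b17 b18
  row 2: b21 a2 a3 b24 a5 a6 a7 a8
  row 3: a1 b32 a3 b34 b35 b36 b37 b38
Rows 1 and 2 agree on C; apply C→H and equate their H entries.
Rows 1 and 3 agree on C; apply C→H and equate their H entries.
No row becomes fully distinguished — the join is lossy.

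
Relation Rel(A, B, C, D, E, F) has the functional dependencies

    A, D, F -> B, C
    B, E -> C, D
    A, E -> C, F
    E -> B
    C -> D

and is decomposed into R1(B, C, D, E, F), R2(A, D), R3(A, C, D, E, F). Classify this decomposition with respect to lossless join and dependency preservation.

Lossless test (chase): Rows 1 and 3 agree on E; apply E→B and equate their B entries. Row 3 is now all distinguished symbols — the join is lossless.
Dependency preservation: the restricted closure of {A, D, F} across the fragments never reaches {B, C}, so A, D, F → B, C cannot be enforced without a join — not preserved.

lossless but not dependency-preserving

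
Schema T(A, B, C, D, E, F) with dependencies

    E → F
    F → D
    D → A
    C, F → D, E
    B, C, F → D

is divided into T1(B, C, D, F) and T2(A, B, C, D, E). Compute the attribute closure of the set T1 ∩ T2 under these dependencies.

T1 ∩ T2 = {B, C, D}.
D → A applies, adding A
Closure: {A, B, C, D}.

A, B, C, D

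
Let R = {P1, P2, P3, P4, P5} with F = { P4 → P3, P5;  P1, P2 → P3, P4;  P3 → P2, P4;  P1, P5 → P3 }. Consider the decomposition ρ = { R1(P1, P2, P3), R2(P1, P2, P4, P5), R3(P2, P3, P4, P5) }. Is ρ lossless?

Chase test. Columns are P1, P2, P3, P4, P5; row i has aⱼ where attribute j ∈ Ri, else bᵢⱼ.
Initial tableau (one row per fragment):
  row 1: a1 a2 a3 b14 b15
  row 2: a1 a2 b23 a4 a5
  row 3: b31 a2 a3 a4 a5
Rows 2 and 3 agree on P4; apply P4→P3, P5 and equate their P3, P5 entries.
Rows 1 and 2 agree on P1, P2; apply P1, P2→P3, P4 and equate their P3, P4 entries.
Rows 1 and 2 agree on P4; apply P4→P3, P5 and equate their P3, P5 entries.
Row 1 is now all distinguished symbols — the join is lossless.

Yes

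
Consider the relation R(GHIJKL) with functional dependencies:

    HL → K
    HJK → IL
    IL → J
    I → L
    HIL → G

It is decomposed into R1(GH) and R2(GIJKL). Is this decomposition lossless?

Common attributes: R1 ∩ R2 = {G}.
No dependency enlarges {G}, so (G)⁺ = {G}.
The closure contains neither all of R1 = {GH} nor all of R2 = {GIJKL}, so the common attributes are not a superkey of either fragment. The join is lossy.

No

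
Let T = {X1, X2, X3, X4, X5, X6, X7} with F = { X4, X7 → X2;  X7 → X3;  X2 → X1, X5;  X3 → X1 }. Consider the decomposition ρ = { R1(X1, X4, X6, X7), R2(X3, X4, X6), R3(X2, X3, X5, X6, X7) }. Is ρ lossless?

Chase test. Columns are X1, X2, X3, X4, X5, X6, X7; row i has aⱼ where attribute j ∈ Ri, else bᵢⱼ.
Initial tableau (one row per fragment):
  row 1: a1 b12 b13 a4 b15 a6 a7
  row 2: b21 b22 a3 a4 b25 a6 b27
  row 3: b31 a2 a3 b34 a5 a6 a7
Rows 1 and 3 agree on X7; apply X7→X3 and equate their X3 entries.
Rows 1 and 2 agree on X3; apply X3→X1 and equate their X1 entries.
Rows 1 and 3 agree on X3; apply X3→X1 and equate their X1 entries.
No row becomes fully distinguished — the join is lossy.

No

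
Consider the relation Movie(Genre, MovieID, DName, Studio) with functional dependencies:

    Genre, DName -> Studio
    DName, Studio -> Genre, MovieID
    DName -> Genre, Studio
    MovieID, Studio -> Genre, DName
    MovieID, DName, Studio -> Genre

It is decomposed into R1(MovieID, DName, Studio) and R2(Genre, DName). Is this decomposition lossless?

Common attributes: R1 ∩ R2 = {DName}.
Closure of {DName}: DName → Genre, Studio applies, adding Genre, Studio; DName, Studio → Genre, MovieID applies, adding MovieID. So (DName)⁺ = {Genre, MovieID, DName, Studio}.
This closure contains every attribute of R1, so R1 ∩ R2 → R1. The join is lossless.

Yes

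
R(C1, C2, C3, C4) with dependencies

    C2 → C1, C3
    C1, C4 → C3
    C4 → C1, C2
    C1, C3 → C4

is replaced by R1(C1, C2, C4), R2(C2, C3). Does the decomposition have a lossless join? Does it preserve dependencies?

lossless but not dependency-preserving

Lossless test: (C2)⁺ = {C1, C2, C3, C4}, which contains all of one fragment — lossless.
Dependency preservation: the restricted closure of {C1, C3} across the fragments never reaches {C4}, so C1, C3 → C4 cannot be enforced without a join — not preserved.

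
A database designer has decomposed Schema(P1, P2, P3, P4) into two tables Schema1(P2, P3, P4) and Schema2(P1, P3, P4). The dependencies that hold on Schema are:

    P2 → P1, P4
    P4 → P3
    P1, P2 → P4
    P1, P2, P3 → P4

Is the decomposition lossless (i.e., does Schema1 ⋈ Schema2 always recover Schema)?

No

Common attributes: Schema1 ∩ Schema2 = {P3, P4}.
No dependency enlarges {P3, P4}, so (P3, P4)⁺ = {P3, P4}.
The closure contains neither all of Schema1 = {P2, P3, P4} nor all of Schema2 = {P1, P3, P4}, so the common attributes are not a superkey of either fragment. The join is lossy.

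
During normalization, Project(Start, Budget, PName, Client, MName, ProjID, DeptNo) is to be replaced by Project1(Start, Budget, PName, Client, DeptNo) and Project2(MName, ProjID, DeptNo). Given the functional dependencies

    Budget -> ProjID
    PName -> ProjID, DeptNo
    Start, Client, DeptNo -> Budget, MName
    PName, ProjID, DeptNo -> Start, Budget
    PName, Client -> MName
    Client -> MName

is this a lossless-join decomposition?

No

Common attributes: Project1 ∩ Project2 = {DeptNo}.
No dependency enlarges {DeptNo}, so (DeptNo)⁺ = {DeptNo}.
The closure contains neither all of Project1 = {Start, Budget, PName, Client, DeptNo} nor all of Project2 = {MName, ProjID, DeptNo}, so the common attributes are not a superkey of either fragment. The join is lossy.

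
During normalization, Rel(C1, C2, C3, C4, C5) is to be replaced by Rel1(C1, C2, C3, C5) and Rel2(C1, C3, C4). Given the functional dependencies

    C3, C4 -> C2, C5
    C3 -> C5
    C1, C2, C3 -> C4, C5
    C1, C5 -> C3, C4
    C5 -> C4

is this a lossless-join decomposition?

Common attributes: Rel1 ∩ Rel2 = {C1, C3}.
Closure of {C1, C3}: C3 → C5 applies, adding C5; C1, C5 → C3, C4 applies, adding C4; C3, C4 → C2, C5 applies, adding C2. So (C1, C3)⁺ = {C1, C2, C3, C4, C5}.
This closure contains every attribute of Rel1, so Rel1 ∩ Rel2 → Rel1. The join is lossless.

Yes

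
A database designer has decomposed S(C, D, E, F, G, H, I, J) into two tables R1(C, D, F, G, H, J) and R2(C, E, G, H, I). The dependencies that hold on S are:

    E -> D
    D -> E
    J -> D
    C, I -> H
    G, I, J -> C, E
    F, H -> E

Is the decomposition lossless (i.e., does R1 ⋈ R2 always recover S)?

No

Common attributes: R1 ∩ R2 = {C, G, H}.
No dependency enlarges {C, G, H}, so (C, G, H)⁺ = {C, G, H}.
The closure contains neither all of R1 = {C, D, F, G, H, J} nor all of R2 = {C, E, G, H, I}, so the common attributes are not a superkey of either fragment. The join is lossy.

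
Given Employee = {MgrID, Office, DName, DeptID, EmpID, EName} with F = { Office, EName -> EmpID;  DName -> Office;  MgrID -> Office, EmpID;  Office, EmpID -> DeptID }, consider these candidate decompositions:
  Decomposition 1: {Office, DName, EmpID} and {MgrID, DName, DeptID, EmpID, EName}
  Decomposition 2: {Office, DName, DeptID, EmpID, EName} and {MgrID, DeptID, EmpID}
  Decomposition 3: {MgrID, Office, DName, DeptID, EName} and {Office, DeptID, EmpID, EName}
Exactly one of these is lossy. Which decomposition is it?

Decomposition 1: common = {DName, EmpID}, closure = {Office, DName, DeptID, EmpID} → lossless.
Decomposition 2: common = {DeptID, EmpID}, closure = {DeptID, EmpID} → lossy.
Decomposition 3: common = {Office, DeptID, EName}, closure = {Office, DeptID, EmpID, EName} → lossless.

Decomposition 2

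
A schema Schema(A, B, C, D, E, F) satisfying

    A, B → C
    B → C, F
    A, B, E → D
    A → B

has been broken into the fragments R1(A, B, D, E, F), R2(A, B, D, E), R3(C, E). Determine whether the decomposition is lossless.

No

Chase test. Columns are A, B, C, D, E, F; row i has aⱼ where attribute j ∈ Ri, else bᵢⱼ.
Initial tableau (one row per fragment):
  row 1: a1 a2 b13 a4 a5 a6
  row 2: a1 a2 b23 a4 a5 b26
  row 3: b31 b32 a3 b34 a5 b36
Rows 1 and 2 agree on A, B; apply A, B→C and equate their C entries.
Rows 1 and 2 agree on B; apply B→C, F and equate their C, F entries.
No row becomes fully distinguished — the join is lossy.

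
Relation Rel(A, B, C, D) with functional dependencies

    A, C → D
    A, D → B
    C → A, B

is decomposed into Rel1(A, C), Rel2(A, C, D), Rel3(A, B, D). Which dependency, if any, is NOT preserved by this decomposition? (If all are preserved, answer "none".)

A, C → D lies within Rel2.
A, D → B lies within Rel3.
C → A, B: restricted closure across fragments reaches A, B.
Every dependency is enforceable on the fragments, so the decomposition is dependency-preserving.

none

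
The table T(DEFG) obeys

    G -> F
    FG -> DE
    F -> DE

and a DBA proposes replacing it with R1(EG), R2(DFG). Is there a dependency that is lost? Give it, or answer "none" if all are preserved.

Check F → DE: no single fragment contains all of {DEF}, and the restricted closure of {F} across the fragments never reaches {DE}.
G → F is preserved.
FG → DE is preserved.

F -> DE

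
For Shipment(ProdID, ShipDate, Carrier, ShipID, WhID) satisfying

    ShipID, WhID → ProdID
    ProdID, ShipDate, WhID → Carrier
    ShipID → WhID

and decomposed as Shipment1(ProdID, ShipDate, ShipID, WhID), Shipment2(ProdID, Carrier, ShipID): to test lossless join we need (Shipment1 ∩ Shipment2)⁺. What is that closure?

Shipment1 ∩ Shipment2 = {ProdID, ShipID}.
ShipID → WhID applies, adding WhID
Closure: {ProdID, ShipID, WhID}.

ProdID, ShipID, WhID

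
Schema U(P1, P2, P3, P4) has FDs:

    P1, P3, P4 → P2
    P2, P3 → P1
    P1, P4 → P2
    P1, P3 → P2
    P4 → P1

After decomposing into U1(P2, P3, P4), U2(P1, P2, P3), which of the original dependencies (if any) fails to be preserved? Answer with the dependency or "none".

Check P4 → P1: no single fragment contains all of {P1, P4}, and the restricted closure of {P4} across the fragments never reaches {P1}.
P1, P3, P4 → P2 is preserved.
P2, P3 → P1 is preserved.
P1, P4 → P2 is preserved.
P1, P3 → P2 is preserved.

P4 → P1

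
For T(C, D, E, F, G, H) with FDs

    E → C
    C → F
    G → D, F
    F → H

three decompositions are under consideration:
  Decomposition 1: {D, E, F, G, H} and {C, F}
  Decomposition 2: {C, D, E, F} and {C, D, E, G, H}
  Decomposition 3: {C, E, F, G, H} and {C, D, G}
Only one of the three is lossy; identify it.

Decomposition 1

Decomposition 1: common = {F}, closure = {F, H} → lossy.
Decomposition 2: common = {C, D, E}, closure = {C, D, E, F, H} → lossless.
Decomposition 3: common = {C, G}, closure = {C, D, F, G, H} → lossless.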